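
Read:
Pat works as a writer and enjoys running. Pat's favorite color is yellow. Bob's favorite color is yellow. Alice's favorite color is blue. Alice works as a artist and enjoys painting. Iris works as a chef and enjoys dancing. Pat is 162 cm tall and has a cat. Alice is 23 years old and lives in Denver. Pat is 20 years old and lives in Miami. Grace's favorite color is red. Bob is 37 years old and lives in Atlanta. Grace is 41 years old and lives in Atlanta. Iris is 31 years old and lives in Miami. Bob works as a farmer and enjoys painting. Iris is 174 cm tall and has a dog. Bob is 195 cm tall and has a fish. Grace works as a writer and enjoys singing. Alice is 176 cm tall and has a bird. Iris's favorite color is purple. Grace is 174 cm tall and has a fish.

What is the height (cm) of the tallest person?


Tallest: Bob at 195 cm

195


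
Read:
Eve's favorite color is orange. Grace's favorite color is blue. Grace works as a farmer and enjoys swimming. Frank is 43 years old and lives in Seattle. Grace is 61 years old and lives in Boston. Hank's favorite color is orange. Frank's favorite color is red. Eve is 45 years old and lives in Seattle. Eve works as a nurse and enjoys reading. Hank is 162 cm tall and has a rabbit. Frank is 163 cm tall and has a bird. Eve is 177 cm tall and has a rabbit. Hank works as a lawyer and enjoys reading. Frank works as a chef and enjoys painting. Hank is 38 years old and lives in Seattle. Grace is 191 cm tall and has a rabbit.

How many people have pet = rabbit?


Count: 3

3


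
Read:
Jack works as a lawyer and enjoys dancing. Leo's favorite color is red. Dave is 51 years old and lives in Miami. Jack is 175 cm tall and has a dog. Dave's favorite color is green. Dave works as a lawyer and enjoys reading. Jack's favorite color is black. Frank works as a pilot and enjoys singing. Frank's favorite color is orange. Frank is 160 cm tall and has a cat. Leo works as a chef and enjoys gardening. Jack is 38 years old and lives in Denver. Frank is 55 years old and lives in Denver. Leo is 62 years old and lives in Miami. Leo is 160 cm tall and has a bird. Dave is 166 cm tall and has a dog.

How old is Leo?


Leo is 62 years old

62


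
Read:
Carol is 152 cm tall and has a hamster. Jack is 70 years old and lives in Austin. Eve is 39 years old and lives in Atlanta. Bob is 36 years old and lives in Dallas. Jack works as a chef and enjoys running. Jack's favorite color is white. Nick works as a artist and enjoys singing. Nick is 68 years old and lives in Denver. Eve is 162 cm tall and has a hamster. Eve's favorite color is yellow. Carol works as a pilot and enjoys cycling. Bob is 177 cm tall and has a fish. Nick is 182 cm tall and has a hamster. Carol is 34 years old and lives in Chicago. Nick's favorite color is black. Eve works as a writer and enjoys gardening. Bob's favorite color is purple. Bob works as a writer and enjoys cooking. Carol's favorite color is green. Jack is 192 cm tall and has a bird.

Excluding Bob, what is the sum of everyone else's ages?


Sum (excluding Bob): 211

211


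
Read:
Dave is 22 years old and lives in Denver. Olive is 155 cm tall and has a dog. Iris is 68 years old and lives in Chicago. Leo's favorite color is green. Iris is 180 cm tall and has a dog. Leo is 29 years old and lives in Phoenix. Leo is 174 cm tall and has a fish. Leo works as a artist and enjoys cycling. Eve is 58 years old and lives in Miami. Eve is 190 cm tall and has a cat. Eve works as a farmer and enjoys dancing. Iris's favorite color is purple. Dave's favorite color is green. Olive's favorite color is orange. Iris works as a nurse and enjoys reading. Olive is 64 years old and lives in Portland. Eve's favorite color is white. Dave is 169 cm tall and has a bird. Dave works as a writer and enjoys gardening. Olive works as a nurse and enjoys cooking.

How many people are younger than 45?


Filter: 2

2


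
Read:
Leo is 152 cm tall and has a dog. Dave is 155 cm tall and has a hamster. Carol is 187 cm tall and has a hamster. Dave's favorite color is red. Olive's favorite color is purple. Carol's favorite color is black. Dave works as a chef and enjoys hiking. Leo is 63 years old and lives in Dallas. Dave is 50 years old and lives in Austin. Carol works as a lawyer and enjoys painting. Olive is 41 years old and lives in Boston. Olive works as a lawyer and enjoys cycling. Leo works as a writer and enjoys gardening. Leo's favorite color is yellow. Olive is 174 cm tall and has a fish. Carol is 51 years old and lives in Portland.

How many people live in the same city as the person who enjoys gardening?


Person with hobby gardening is Leo, city Dallas. Count = 1

1


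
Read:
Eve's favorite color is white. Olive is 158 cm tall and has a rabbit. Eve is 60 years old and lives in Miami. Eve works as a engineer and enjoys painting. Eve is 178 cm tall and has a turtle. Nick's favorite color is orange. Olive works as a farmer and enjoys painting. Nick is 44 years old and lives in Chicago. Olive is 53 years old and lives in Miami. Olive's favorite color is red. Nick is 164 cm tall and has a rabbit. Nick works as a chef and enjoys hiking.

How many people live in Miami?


Count in Miami: 2

2


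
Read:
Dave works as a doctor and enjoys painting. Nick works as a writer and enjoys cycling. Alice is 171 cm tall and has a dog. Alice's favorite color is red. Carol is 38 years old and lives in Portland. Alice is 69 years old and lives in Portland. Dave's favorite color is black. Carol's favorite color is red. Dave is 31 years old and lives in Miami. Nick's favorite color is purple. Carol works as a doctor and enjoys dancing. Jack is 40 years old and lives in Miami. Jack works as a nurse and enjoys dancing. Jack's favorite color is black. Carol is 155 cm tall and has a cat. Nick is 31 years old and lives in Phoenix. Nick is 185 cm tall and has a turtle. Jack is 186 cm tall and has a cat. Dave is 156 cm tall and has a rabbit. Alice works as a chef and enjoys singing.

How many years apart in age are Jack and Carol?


40 vs 38, diff = 2

2


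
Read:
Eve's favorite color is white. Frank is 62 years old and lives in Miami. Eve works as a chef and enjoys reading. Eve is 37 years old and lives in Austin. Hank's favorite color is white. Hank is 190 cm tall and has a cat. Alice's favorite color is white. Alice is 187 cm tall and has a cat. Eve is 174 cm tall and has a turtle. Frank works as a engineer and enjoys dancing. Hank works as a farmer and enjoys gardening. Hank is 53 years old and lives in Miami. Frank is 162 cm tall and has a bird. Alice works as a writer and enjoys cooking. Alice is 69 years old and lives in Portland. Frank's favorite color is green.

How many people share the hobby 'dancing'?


Count: 1

1


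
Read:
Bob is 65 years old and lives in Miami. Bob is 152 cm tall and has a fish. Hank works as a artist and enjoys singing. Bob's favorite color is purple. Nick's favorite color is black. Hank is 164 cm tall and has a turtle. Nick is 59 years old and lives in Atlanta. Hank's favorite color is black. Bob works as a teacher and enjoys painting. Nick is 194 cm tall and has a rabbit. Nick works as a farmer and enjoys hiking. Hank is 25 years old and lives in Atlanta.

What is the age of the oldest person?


Oldest: Bob at 65

65


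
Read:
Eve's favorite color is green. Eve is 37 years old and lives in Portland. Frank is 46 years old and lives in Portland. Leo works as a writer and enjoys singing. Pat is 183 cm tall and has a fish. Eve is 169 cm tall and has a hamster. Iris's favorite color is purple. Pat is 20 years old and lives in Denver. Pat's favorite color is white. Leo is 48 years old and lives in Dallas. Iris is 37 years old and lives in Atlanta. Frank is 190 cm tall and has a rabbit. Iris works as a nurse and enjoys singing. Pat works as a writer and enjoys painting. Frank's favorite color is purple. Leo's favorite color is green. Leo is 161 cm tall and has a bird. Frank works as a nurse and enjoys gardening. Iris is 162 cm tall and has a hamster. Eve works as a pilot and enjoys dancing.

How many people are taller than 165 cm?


Taller than 165: 3

3


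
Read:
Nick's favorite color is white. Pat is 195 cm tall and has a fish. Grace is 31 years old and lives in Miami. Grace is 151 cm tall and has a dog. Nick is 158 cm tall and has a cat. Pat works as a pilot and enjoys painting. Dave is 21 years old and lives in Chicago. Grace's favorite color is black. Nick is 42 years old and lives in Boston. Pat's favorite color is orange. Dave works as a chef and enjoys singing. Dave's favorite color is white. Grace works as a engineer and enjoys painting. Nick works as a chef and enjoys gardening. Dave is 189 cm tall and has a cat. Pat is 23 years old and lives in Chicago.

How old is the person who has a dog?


Person with dog is Grace, age 31

31


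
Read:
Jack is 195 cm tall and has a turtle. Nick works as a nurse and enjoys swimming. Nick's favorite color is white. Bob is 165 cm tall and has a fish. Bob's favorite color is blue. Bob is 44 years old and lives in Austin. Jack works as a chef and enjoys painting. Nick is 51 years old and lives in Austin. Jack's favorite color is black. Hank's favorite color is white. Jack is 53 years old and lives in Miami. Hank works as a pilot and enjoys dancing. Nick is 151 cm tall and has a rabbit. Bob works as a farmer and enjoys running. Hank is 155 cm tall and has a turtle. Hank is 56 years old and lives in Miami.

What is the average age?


Sum=204, n=4, avg=51

51


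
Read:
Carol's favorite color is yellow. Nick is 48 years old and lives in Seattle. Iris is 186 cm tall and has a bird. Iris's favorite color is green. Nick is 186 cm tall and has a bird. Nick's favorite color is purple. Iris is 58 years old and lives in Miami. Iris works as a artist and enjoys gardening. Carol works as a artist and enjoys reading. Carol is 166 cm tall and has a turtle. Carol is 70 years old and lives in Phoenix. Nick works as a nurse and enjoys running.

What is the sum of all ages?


58+70+48 = 176

176


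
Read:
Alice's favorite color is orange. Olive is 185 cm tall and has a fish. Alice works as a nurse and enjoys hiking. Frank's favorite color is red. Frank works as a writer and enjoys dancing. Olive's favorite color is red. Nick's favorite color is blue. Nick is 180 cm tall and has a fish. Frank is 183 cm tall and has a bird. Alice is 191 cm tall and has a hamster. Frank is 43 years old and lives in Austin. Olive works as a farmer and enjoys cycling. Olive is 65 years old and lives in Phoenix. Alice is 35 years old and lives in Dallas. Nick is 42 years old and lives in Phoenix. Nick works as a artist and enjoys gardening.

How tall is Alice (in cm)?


Alice is 191 cm tall

191


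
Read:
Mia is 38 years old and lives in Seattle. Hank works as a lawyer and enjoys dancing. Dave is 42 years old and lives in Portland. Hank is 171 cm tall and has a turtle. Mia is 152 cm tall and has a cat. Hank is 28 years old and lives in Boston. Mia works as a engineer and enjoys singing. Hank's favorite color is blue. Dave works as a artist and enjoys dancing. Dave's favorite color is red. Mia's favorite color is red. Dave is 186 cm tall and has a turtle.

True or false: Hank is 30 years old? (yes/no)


Hank is actually 28. no

no


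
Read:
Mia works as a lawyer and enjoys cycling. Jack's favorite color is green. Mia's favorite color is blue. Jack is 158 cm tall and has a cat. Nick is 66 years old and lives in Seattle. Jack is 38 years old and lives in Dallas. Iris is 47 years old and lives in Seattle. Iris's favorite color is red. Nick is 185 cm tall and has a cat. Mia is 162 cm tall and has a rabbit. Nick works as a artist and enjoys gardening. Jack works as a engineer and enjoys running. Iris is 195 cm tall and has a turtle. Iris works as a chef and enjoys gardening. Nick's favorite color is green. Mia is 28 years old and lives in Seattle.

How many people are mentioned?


People: Mia, Iris, Jack, Nick. Count = 4

4


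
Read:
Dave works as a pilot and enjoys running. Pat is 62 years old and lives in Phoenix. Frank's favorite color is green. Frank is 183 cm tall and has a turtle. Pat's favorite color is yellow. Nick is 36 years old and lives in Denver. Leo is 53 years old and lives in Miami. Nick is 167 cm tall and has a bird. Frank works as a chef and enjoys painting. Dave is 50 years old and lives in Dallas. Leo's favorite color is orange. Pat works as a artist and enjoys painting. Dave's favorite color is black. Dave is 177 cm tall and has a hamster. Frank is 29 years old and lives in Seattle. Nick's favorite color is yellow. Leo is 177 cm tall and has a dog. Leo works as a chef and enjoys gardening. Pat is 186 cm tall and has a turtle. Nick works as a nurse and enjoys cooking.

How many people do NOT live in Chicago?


Not in Chicago: 5

5


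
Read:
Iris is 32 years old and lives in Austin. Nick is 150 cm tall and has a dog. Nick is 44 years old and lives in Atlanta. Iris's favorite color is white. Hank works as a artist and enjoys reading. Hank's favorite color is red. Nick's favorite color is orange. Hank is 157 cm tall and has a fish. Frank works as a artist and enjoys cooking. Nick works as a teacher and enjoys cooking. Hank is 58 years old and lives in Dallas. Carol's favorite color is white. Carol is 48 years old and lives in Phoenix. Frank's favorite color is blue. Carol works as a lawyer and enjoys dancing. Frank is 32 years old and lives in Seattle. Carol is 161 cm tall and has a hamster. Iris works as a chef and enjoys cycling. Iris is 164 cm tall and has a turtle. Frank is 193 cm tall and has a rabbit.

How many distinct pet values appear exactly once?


Unique pet values: 5

5


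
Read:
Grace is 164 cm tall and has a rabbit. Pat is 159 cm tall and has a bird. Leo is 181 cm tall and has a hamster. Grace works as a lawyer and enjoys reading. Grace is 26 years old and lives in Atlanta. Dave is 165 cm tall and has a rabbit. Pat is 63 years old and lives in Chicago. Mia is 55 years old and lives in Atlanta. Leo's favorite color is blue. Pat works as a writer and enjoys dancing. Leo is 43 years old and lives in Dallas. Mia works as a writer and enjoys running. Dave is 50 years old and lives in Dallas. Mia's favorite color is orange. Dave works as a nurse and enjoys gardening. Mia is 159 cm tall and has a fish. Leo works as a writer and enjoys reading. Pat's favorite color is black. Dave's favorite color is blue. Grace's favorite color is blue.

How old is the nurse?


The nurse is Dave, age 50

50


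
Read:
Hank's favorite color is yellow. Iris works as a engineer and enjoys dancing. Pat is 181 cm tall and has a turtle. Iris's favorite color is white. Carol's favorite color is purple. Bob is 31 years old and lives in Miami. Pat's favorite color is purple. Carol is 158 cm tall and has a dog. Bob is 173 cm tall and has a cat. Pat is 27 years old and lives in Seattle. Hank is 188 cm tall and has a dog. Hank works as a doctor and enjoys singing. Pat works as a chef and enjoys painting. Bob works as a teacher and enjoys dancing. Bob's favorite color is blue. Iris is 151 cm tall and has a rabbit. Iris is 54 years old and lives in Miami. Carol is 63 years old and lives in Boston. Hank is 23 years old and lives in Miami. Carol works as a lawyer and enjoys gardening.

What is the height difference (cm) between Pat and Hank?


|181 - 188| = 7

7


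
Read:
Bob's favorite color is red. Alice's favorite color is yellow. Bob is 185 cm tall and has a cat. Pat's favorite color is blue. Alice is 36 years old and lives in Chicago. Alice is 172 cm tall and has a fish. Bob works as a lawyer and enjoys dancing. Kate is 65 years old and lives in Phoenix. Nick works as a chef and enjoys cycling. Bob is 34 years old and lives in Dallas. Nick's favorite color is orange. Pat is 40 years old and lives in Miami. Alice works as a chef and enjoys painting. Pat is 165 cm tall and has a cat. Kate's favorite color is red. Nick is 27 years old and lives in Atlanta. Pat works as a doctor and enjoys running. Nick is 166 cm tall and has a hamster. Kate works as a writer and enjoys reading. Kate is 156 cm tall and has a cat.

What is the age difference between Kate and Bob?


|65 - 34| = 31

31


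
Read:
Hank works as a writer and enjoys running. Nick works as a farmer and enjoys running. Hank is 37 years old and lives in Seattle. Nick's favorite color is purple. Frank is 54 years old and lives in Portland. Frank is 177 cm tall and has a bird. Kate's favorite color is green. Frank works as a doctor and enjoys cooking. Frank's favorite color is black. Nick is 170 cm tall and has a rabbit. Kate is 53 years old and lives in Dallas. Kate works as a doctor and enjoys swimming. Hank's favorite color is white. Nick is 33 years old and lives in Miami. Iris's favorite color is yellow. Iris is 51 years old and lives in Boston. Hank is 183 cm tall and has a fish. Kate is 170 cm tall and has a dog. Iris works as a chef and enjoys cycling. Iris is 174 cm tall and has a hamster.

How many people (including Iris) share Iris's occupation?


Iris is a chef. Count = 1

1


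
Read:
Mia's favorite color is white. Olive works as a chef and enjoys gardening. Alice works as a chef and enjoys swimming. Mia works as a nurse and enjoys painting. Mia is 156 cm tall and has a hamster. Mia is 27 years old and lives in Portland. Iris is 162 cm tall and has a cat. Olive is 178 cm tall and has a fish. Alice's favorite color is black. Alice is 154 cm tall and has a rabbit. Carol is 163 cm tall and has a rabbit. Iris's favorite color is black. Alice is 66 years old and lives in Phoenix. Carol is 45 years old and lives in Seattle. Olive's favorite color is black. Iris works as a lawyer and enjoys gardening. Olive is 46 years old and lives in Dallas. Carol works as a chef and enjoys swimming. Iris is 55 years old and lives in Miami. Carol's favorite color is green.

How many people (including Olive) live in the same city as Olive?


Olive lives in Dallas. Count = 1

1


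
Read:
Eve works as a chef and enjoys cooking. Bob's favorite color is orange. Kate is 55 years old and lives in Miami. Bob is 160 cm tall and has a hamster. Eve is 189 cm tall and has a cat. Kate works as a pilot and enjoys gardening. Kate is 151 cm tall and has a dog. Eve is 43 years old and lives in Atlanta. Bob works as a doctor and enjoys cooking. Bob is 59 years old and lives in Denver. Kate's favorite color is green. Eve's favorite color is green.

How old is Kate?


Kate is 55 years old

55


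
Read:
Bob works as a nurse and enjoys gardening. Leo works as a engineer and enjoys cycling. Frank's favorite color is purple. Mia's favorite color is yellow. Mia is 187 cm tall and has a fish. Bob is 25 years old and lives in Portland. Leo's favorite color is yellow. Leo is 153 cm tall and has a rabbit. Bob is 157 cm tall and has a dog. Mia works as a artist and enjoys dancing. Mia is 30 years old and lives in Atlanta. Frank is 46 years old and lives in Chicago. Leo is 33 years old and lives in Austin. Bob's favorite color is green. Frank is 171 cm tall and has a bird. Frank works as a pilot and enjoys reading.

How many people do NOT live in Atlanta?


Not in Atlanta: 3

3


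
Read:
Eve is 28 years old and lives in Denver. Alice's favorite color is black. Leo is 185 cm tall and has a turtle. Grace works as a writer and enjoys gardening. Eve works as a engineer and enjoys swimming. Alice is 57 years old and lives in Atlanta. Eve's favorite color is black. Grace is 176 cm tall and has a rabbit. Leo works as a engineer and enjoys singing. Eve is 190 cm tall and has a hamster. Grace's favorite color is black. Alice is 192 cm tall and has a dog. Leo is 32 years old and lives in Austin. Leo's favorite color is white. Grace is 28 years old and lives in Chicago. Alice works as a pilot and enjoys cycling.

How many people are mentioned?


People: Alice, Leo, Grace, Eve. Count = 4

4


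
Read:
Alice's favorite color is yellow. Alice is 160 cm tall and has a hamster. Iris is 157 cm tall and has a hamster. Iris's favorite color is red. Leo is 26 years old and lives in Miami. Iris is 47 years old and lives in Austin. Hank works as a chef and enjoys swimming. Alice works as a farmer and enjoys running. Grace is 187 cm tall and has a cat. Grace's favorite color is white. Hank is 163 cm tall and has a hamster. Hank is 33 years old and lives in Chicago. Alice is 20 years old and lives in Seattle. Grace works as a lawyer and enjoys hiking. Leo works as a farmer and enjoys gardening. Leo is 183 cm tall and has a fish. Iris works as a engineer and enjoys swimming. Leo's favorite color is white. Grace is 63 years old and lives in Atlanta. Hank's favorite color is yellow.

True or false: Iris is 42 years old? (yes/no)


Iris is actually 47. no

no


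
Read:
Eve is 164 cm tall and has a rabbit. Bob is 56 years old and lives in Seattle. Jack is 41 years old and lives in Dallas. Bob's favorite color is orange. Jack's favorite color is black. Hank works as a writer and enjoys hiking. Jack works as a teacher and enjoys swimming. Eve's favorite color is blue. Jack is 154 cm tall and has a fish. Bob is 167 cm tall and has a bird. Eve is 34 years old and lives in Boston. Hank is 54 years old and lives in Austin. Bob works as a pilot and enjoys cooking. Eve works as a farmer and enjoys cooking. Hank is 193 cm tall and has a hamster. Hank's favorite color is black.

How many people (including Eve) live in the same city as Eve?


Eve lives in Boston. Count = 1

1


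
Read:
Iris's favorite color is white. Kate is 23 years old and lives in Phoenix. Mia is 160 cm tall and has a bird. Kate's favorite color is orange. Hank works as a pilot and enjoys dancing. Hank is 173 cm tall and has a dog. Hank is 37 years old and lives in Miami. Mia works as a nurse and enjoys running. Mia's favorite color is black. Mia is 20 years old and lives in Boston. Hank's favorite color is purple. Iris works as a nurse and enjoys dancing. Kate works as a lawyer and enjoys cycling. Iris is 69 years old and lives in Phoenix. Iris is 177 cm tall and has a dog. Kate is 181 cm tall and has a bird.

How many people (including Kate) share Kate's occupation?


Kate is a lawyer. Count = 1

1


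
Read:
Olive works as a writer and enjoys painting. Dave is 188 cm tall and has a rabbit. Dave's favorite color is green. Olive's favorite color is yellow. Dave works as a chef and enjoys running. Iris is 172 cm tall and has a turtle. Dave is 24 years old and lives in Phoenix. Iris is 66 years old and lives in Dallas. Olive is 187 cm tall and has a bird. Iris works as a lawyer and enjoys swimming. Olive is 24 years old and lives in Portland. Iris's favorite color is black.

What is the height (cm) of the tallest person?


Tallest: Dave at 188 cm

188


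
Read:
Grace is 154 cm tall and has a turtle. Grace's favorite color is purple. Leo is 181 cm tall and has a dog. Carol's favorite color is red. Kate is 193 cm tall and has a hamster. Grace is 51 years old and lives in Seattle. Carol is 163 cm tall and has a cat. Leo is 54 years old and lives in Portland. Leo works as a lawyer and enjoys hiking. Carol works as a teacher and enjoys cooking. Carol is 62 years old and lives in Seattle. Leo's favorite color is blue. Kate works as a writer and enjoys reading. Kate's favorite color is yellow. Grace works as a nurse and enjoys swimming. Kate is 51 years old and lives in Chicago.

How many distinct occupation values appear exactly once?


Unique occupation values: 4

4


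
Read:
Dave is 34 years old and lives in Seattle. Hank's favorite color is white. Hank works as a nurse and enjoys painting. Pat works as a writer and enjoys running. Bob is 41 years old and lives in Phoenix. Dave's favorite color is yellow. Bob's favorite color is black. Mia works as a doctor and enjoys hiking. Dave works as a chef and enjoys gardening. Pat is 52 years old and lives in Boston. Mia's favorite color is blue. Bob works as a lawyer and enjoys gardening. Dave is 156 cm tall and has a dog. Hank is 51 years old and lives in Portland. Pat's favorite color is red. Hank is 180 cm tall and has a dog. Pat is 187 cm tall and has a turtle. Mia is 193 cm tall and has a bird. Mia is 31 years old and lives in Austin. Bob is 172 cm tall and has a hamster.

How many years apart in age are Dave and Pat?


34 vs 52, diff = 18

18


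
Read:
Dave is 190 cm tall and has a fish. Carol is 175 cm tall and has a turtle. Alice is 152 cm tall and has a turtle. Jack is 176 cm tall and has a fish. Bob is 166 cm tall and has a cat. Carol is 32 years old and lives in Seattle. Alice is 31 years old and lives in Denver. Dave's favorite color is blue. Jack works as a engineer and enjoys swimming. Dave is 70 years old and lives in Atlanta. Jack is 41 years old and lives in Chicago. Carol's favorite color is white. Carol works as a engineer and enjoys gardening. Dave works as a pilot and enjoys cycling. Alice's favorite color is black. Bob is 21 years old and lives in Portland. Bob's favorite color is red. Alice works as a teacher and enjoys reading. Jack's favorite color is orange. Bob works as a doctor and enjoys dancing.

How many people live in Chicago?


Count in Chicago: 1

1


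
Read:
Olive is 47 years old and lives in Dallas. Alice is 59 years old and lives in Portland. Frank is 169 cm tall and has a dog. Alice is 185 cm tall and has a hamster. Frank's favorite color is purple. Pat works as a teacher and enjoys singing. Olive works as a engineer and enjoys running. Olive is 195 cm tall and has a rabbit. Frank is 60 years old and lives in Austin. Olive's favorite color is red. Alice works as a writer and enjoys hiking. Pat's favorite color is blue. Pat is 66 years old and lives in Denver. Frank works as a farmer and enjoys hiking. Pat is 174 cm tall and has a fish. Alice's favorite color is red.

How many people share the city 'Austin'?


Count: 1

1


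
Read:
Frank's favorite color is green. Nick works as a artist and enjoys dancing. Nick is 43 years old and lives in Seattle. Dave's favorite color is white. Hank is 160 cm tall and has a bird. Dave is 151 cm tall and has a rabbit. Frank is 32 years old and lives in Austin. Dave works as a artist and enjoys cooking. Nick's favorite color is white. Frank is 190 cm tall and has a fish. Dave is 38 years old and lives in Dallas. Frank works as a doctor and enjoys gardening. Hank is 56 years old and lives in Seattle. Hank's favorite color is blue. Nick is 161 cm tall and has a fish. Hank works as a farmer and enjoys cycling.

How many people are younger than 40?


Filter: 2

2


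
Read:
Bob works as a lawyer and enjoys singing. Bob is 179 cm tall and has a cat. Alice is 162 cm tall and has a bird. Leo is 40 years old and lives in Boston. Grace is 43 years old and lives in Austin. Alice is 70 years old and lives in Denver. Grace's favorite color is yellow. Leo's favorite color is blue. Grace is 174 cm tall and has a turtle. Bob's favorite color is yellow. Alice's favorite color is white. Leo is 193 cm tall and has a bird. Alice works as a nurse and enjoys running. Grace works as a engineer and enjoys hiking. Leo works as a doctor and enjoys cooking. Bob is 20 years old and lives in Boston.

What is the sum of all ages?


43+70+40+20 = 173

173


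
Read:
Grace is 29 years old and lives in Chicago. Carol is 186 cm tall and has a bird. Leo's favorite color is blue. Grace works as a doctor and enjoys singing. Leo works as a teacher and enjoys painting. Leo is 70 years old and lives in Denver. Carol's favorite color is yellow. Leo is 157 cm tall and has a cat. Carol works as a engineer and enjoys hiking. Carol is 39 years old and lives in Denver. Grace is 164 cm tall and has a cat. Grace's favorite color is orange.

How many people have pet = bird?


Count: 1

1


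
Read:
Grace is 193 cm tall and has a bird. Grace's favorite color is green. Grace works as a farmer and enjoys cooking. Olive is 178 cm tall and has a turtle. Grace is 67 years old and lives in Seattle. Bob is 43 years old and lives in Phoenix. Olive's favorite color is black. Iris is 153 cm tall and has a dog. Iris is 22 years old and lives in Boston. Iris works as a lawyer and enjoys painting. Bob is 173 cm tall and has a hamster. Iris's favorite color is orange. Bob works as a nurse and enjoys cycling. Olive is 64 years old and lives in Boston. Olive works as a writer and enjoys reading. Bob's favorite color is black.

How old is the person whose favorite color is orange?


Person with favorite color=orange is Iris, age 22

22


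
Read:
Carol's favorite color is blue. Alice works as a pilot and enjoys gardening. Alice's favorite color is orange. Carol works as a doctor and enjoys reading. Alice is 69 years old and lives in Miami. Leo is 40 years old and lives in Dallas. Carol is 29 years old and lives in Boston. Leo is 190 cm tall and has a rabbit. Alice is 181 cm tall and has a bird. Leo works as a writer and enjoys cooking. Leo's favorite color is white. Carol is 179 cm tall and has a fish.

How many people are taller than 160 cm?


Taller than 160: 3

3


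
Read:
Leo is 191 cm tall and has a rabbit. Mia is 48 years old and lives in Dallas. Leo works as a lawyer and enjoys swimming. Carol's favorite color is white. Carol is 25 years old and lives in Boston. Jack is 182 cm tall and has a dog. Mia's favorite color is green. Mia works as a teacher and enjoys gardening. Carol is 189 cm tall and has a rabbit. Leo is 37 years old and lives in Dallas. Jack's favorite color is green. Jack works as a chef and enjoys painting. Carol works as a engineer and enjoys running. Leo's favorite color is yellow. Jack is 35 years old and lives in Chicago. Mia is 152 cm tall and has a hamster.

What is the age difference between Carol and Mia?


|25 - 48| = 23

23


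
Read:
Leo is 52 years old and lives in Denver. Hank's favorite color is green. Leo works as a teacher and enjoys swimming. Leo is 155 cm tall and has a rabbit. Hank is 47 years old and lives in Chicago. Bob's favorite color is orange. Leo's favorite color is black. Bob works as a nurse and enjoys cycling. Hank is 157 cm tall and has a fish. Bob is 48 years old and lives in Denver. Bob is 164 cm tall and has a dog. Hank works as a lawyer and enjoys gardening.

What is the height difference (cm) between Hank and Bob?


|157 - 164| = 7

7


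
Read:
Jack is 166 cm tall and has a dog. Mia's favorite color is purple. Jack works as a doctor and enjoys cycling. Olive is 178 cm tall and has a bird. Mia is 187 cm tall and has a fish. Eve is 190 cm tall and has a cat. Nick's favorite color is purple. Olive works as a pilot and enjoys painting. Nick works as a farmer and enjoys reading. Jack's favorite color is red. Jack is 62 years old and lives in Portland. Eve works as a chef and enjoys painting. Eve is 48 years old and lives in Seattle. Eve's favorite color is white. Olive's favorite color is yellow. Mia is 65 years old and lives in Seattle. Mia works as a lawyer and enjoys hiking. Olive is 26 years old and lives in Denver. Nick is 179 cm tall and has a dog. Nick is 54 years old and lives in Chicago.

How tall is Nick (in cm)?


Nick is 179 cm tall

179


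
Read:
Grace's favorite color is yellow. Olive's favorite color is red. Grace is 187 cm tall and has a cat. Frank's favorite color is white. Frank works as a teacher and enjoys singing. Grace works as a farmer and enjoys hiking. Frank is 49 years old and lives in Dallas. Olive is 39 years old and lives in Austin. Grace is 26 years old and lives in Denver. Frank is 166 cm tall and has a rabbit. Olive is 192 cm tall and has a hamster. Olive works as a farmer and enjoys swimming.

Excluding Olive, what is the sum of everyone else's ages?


Sum (excluding Olive): 75

75


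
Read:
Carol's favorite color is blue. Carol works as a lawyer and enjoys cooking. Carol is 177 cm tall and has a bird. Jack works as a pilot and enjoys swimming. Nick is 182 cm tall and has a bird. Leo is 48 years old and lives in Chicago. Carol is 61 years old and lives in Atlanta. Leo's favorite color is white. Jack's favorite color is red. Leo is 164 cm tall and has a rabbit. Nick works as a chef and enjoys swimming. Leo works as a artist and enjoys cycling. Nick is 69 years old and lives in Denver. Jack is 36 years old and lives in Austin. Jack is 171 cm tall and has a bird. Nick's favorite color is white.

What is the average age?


Sum=214, n=4, avg=53.5

53.5


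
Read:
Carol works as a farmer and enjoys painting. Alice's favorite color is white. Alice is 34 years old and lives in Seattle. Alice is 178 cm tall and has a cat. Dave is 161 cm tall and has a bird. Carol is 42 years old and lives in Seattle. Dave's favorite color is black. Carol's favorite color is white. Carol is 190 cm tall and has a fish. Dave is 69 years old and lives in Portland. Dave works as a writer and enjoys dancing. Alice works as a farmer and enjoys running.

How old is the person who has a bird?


Person with bird is Dave, age 69

69


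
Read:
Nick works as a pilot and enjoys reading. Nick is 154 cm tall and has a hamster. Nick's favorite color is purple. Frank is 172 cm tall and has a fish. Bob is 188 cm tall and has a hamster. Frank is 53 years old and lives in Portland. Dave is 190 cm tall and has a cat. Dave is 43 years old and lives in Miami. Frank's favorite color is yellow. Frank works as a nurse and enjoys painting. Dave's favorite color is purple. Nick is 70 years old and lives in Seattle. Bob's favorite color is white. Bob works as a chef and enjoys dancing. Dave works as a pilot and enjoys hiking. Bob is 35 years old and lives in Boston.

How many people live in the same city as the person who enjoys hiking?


Person with hobby hiking is Dave, city Miami. Count = 1

1


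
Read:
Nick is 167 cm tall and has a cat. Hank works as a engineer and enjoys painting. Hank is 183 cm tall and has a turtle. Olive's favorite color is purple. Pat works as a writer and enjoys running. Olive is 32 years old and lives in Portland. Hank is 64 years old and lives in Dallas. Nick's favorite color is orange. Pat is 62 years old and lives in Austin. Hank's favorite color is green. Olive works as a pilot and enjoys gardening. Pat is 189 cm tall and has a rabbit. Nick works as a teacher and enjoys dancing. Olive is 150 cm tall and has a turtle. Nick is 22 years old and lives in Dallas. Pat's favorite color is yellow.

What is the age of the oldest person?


Oldest: Hank at 64

64


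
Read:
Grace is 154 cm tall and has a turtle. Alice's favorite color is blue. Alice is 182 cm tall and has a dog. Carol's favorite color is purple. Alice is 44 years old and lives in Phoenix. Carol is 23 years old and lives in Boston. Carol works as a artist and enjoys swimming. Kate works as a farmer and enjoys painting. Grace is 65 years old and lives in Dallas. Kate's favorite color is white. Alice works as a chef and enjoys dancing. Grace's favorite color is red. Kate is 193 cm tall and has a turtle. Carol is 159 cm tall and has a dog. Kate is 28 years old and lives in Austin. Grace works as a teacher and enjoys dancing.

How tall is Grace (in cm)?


Grace is 154 cm tall

154


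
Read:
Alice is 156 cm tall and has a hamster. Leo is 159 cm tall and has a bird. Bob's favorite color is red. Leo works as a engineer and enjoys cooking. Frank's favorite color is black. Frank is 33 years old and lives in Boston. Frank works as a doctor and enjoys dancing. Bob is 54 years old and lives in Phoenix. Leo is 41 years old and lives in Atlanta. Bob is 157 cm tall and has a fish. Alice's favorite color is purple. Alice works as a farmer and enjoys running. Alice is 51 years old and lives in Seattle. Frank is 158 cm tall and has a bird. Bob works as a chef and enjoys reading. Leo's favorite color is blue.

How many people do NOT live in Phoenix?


Not in Phoenix: 3

3


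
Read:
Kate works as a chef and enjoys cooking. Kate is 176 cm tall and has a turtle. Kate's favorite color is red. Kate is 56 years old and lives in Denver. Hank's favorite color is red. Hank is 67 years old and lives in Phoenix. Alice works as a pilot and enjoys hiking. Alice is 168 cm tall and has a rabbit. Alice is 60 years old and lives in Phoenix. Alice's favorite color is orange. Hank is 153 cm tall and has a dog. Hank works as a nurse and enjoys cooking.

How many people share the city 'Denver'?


Count: 1

1


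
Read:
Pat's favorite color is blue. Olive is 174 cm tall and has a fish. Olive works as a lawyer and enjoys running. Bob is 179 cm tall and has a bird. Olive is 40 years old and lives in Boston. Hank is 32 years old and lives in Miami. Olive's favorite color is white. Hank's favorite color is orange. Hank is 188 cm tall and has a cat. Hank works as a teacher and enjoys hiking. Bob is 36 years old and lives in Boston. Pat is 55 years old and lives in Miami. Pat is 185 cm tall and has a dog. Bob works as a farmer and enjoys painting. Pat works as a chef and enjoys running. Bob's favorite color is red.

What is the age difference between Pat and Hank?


|55 - 32| = 23

23


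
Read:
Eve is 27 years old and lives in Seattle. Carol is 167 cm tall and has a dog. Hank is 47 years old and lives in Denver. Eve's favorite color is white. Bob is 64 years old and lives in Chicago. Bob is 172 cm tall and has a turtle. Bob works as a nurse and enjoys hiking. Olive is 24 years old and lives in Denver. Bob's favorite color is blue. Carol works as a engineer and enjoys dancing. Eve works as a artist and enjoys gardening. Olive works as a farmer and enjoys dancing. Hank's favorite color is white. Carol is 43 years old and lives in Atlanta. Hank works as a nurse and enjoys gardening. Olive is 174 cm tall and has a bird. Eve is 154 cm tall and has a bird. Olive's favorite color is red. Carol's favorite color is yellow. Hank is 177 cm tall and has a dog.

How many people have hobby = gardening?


Count: 2

2


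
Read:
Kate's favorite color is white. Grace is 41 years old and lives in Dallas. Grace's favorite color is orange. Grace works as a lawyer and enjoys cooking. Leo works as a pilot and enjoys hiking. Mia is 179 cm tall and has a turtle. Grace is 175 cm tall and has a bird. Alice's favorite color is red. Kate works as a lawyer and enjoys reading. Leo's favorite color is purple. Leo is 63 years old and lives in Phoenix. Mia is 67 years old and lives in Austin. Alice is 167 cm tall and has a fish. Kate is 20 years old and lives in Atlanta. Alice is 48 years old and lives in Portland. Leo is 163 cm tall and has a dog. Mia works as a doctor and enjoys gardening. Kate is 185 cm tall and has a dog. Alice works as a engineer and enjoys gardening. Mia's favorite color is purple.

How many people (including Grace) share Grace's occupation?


Grace is a lawyer. Count = 2

2


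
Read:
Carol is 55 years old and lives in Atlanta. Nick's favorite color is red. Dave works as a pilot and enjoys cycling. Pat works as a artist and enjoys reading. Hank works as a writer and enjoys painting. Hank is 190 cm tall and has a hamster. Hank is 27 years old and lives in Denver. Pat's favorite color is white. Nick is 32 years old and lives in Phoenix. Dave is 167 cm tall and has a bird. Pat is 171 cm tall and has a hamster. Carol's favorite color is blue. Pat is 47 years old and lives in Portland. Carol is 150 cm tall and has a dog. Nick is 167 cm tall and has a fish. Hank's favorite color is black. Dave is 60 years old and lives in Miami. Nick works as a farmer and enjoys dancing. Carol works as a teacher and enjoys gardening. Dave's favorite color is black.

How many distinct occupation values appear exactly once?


Unique occupation values: 5

5


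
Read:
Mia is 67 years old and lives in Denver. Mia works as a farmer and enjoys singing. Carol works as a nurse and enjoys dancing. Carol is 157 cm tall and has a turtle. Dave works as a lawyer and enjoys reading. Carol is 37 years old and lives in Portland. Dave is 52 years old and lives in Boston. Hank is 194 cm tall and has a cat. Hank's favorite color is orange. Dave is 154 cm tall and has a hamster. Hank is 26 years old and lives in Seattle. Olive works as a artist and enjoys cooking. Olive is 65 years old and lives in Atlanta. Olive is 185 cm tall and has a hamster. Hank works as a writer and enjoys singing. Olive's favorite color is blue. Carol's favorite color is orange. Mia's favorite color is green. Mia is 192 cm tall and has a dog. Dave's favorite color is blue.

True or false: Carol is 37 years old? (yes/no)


Carol is actually 37. yes

yes
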